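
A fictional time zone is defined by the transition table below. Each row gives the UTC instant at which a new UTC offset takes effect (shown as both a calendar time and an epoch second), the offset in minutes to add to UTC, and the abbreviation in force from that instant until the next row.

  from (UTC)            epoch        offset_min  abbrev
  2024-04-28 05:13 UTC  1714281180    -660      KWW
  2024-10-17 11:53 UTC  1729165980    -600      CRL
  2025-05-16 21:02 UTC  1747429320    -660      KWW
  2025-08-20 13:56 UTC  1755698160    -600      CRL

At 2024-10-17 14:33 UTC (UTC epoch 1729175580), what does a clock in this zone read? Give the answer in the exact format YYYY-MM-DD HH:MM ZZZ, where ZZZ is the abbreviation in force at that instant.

Query: 2024-10-17 14:33 UTC
Rule 2/4 (CRL, -10:00): 2024-10-17 11:53 UTC ≤ query < 2025-05-16 21:02 UTC
14·60 + 33 - 600 = 273 min
273 = 0·1440 + 273; 273 = 4·60 + 33 → 04:33, same day
→ 2024-10-17 04:33 CRL

2024-10-17 04:33 CRL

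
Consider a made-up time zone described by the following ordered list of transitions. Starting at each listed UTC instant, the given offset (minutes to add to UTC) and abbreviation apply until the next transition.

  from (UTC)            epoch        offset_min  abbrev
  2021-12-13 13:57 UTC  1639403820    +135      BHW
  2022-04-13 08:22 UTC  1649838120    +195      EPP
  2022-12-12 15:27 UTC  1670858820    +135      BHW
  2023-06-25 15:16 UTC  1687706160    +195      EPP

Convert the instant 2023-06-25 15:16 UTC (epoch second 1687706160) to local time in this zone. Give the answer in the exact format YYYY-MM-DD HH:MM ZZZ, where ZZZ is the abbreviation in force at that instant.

Query: 2023-06-25 15:16 UTC
Rule 4/4 (EPP, +03:15): 2023-06-25 15:16 UTC ≤ query < +∞
15·60 + 16 + 195 = 1111 min
1111 = 0·1440 + 1111; 1111 = 18·60 + 31 → 18:31, same day
→ 2023-06-25 18:31 EPP

2023-06-25 18:31 EPP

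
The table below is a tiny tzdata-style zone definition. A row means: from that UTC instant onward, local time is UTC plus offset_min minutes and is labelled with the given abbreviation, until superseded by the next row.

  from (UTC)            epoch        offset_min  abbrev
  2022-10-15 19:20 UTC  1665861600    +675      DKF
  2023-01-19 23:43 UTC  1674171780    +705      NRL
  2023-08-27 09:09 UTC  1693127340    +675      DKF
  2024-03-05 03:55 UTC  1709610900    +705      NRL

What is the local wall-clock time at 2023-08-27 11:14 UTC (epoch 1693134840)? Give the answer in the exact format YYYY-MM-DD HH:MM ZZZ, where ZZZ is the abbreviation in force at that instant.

Query: 2023-08-27 11:14 UTC
Rule 3/4 (DKF, +11:15): 2023-08-27 09:09 UTC ≤ query < 2024-03-05 03:55 UTC
11·60 + 14 + 675 = 1349 min
1349 = 0·1440 + 1349; 1349 = 22·60 + 29 → 22:29, same day
→ 2023-08-27 22:29 DKF

2023-08-27 22:29 DKF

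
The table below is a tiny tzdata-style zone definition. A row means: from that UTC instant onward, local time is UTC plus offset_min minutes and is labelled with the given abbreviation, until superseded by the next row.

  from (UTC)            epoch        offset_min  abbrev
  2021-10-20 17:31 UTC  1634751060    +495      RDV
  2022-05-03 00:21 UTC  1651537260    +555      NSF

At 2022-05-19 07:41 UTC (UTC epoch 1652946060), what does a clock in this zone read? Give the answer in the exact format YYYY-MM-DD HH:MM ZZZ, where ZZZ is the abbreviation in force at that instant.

2022-05-19 16:56 NSF

Query: 2022-05-19 07:41 UTC
Rule 2/2 (NSF, +09:15): 2022-05-03 00:21 UTC ≤ query < +∞
7·60 + 41 + 555 = 1016 min
1016 = 0·1440 + 1016; 1016 = 16·60 + 56 → 16:56, same day
→ 2022-05-19 16:56 NSF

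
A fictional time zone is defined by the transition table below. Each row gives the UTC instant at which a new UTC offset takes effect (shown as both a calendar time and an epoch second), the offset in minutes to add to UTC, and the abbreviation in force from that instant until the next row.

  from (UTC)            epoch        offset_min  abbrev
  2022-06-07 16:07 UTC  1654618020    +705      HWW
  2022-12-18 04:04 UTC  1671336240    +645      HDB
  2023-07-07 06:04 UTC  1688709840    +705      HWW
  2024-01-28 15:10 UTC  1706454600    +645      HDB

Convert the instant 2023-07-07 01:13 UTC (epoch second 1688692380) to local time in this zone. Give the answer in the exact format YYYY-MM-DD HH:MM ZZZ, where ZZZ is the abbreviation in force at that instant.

Query: 2023-07-07 01:13 UTC
Rule 2/4 (HDB, +10:45): 2022-12-18 04:04 UTC ≤ query < 2023-07-07 06:04 UTC
1·60 + 13 + 645 = 718 min
718 = 0·1440 + 718; 718 = 11·60 + 58 → 11:58, same day
→ 2023-07-07 11:58 HDB

2023-07-07 11:58 HDB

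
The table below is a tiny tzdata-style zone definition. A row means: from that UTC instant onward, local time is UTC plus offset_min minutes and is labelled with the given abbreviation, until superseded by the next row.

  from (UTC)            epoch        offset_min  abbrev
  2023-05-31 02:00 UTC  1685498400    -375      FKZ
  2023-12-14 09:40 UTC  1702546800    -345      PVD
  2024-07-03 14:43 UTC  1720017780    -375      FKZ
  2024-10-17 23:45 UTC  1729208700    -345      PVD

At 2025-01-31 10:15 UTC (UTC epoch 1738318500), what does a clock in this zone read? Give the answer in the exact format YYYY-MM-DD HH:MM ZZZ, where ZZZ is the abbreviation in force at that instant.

Query: 2025-01-31 10:15 UTC
Rule 4/4 (PVD, -05:45): 2024-10-17 23:45 UTC ≤ query < +∞
10·60 + 15 - 345 = 270 min
270 = 0·1440 + 270; 270 = 4·60 + 30 → 04:30, same day
→ 2025-01-31 04:30 PVD

2025-01-31 04:30 PVD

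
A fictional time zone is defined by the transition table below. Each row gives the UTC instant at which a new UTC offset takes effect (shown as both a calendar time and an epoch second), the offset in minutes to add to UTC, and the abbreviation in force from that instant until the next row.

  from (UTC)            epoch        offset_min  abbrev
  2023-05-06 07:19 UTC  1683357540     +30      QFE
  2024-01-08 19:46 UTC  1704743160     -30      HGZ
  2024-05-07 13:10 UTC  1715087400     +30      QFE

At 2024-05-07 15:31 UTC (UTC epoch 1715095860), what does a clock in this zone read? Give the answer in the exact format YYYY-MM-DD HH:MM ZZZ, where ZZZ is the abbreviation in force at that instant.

2024-05-07 16:01 QFE

Query: 2024-05-07 15:31 UTC
Rule 3/3 (QFE, +00:30): 2024-05-07 13:10 UTC ≤ query < +∞
15·60 + 31 + 30 = 961 min
961 = 0·1440 + 961; 961 = 16·60 + 1 → 16:01, same day
→ 2024-05-07 16:01 QFE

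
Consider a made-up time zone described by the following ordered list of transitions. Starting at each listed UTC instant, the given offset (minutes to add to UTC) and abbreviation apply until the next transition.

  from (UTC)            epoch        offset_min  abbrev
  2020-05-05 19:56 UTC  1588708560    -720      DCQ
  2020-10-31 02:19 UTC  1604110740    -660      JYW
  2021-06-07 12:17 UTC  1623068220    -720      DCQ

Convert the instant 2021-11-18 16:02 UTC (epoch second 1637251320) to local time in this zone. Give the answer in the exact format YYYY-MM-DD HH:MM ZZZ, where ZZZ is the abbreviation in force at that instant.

Query: 2021-11-18 16:02 UTC
Rule 3/3 (DCQ, -12:00): 2021-06-07 12:17 UTC ≤ query < +∞
16·60 + 2 - 720 = 242 min
242 = 0·1440 + 242; 242 = 4·60 + 2 → 04:02, same day
→ 2021-11-18 04:02 DCQ

2021-11-18 04:02 DCQ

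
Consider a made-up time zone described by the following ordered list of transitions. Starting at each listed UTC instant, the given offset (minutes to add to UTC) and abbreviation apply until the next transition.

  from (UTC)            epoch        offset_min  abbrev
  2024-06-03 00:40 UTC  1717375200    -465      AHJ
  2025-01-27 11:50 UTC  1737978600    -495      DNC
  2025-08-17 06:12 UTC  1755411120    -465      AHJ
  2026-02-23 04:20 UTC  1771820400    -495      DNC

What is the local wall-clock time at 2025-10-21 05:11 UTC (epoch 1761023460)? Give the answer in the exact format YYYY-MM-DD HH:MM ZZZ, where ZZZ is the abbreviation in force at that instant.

Query: 2025-10-21 05:11 UTC
Rule 3/4 (AHJ, -07:45): 2025-08-17 06:12 UTC ≤ query < 2026-02-23 04:20 UTC
5·60 + 11 - 465 = -154 min
-154 = -1·1440 + 1286; 1286 = 21·60 + 26 → 21:26, 2025-10-21 - 1 day = 2025-10-20
→ 2025-10-20 21:26 AHJ

2025-10-20 21:26 AHJ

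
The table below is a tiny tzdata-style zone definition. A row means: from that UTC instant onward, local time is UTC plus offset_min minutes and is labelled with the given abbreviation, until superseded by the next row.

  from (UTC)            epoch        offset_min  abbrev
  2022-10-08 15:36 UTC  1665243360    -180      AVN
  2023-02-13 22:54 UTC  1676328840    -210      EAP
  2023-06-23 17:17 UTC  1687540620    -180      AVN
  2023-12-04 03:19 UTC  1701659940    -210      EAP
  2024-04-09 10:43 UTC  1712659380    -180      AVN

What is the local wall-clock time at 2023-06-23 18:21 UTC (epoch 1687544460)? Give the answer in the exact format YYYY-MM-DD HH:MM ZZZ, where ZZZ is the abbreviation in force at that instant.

Query: 2023-06-23 18:21 UTC
Rule 3/5 (AVN, -03:00): 2023-06-23 17:17 UTC ≤ query < 2023-12-04 03:19 UTC
18·60 + 21 - 180 = 921 min
921 = 0·1440 + 921; 921 = 15·60 + 21 → 15:21, same day
→ 2023-06-23 15:21 AVN

2023-06-23 15:21 AVN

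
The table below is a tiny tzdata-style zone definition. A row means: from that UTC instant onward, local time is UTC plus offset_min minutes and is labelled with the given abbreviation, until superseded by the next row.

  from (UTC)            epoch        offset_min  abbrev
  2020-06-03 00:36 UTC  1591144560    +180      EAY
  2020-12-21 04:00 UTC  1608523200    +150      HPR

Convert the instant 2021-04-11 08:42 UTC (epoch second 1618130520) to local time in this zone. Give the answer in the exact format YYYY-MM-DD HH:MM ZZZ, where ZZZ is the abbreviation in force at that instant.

Query: 2021-04-11 08:42 UTC
Rule 2/2 (HPR, +02:30): 2020-12-21 04:00 UTC ≤ query < +∞
8·60 + 42 + 150 = 672 min
672 = 0·1440 + 672; 672 = 11·60 + 12 → 11:12, same day
→ 2021-04-11 11:12 HPR

2021-04-11 11:12 HPR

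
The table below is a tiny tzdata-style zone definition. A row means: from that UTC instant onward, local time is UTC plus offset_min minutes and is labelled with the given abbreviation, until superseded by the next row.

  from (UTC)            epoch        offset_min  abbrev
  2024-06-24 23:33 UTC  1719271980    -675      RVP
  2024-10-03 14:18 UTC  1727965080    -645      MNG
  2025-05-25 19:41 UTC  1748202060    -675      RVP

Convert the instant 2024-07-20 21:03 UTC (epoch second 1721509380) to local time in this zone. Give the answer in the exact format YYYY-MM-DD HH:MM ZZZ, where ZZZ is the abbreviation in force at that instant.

2024-07-20 09:48 RVP

Query: 2024-07-20 21:03 UTC
Rule 1/3 (RVP, -11:15): 2024-06-24 23:33 UTC ≤ query < 2024-10-03 14:18 UTC
21·60 + 3 - 675 = 588 min
588 = 0·1440 + 588; 588 = 9·60 + 48 → 09:48, same day
→ 2024-07-20 09:48 RVP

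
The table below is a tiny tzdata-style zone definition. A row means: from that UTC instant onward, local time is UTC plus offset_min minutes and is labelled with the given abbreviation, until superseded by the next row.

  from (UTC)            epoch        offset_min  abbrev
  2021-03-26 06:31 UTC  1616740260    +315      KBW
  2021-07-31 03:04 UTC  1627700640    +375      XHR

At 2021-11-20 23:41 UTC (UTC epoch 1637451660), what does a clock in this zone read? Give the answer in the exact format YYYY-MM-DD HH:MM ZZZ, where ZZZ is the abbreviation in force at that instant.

2021-11-21 05:56 XHR

Query: 2021-11-20 23:41 UTC
Rule 2/2 (XHR, +06:15): 2021-07-31 03:04 UTC ≤ query < +∞
23·60 + 41 + 375 = 1796 min
1796 = 1·1440 + 356; 356 = 5·60 + 56 → 05:56, 2021-11-20 + 1 day = 2021-11-21
→ 2021-11-21 05:56 XHR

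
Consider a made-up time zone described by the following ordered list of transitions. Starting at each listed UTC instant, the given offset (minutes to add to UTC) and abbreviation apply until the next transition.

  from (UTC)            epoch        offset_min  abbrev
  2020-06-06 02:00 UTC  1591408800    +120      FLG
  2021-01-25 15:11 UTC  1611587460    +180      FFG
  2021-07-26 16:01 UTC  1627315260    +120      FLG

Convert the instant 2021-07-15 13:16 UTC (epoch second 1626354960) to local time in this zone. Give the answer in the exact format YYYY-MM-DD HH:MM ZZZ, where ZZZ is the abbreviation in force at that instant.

Query: 2021-07-15 13:16 UTC
Rule 2/3 (FFG, +03:00): 2021-01-25 15:11 UTC ≤ query < 2021-07-26 16:01 UTC
13·60 + 16 + 180 = 976 min
976 = 0·1440 + 976; 976 = 16·60 + 16 → 16:16, same day
→ 2021-07-15 16:16 FFG

2021-07-15 16:16 FFG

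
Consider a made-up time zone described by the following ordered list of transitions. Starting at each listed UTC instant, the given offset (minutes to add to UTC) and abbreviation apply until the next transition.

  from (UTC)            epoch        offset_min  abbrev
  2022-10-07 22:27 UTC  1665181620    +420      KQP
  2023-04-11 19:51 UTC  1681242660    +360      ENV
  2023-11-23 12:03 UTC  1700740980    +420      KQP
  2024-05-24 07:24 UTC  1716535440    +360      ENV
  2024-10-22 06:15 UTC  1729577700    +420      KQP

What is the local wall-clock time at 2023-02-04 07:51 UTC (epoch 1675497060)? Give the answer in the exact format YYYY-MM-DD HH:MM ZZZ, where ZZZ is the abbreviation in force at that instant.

2023-02-04 14:51 KQP

Query: 2023-02-04 07:51 UTC
Rule 1/5 (KQP, +07:00): 2022-10-07 22:27 UTC ≤ query < 2023-04-11 19:51 UTC
7·60 + 51 + 420 = 891 min
891 = 0·1440 + 891; 891 = 14·60 + 51 → 14:51, same day
→ 2023-02-04 14:51 KQP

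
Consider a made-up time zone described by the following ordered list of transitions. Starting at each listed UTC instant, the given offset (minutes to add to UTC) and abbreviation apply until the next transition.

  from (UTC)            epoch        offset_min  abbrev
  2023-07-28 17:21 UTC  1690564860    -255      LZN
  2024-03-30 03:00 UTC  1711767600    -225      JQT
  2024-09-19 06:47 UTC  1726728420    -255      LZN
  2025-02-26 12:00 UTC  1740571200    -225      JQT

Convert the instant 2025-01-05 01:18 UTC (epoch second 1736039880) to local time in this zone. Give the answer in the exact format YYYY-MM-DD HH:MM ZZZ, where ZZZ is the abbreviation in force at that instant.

Query: 2025-01-05 01:18 UTC
Rule 3/4 (LZN, -04:15): 2024-09-19 06:47 UTC ≤ query < 2025-02-26 12:00 UTC
1·60 + 18 - 255 = -177 min
-177 = -1·1440 + 1263; 1263 = 21·60 + 3 → 21:03, 2025-01-05 - 1 day = 2025-01-04
→ 2025-01-04 21:03 LZN

2025-01-04 21:03 LZN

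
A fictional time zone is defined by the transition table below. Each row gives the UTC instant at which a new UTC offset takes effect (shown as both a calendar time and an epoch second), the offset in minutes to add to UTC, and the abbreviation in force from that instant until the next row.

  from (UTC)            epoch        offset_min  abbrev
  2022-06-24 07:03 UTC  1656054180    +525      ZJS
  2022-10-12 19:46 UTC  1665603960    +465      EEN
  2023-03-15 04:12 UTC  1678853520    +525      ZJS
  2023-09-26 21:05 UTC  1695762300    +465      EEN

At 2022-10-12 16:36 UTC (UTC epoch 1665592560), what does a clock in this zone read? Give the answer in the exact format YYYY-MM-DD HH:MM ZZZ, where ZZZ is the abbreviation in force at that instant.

Query: 2022-10-12 16:36 UTC
Rule 1/4 (ZJS, +08:45): 2022-06-24 07:03 UTC ≤ query < 2022-10-12 19:46 UTC
16·60 + 36 + 525 = 1521 min
1521 = 1·1440 + 81; 81 = 1·60 + 21 → 01:21, 2022-10-12 + 1 day = 2022-10-13
→ 2022-10-13 01:21 ZJS

2022-10-13 01:21 ZJS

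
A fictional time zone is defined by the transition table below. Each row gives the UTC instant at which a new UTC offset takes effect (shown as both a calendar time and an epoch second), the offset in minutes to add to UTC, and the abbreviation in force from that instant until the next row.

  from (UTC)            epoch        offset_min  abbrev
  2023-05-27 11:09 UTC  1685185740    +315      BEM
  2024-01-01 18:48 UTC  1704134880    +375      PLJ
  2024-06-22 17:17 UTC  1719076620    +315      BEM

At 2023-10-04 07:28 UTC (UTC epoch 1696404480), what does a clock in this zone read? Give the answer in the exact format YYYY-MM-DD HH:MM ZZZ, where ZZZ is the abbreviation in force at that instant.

Query: 2023-10-04 07:28 UTC
Rule 1/3 (BEM, +05:15): 2023-05-27 11:09 UTC ≤ query < 2024-01-01 18:48 UTC
7·60 + 28 + 315 = 763 min
763 = 0·1440 + 763; 763 = 12·60 + 43 → 12:43, same day
→ 2023-10-04 12:43 BEM

2023-10-04 12:43 BEM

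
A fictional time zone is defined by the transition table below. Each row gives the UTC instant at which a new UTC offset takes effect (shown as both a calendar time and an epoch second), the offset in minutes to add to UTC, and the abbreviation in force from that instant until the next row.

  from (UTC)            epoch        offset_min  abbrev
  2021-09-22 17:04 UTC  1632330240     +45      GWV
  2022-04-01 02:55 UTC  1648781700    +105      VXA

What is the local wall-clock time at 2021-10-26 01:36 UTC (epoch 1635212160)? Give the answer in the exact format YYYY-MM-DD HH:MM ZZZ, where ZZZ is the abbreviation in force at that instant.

Query: 2021-10-26 01:36 UTC
Rule 1/2 (GWV, +00:45): 2021-09-22 17:04 UTC ≤ query < 2022-04-01 02:55 UTC
1·60 + 36 + 45 = 141 min
141 = 0·1440 + 141; 141 = 2·60 + 21 → 02:21, same day
→ 2021-10-26 02:21 GWV

2021-10-26 02:21 GWV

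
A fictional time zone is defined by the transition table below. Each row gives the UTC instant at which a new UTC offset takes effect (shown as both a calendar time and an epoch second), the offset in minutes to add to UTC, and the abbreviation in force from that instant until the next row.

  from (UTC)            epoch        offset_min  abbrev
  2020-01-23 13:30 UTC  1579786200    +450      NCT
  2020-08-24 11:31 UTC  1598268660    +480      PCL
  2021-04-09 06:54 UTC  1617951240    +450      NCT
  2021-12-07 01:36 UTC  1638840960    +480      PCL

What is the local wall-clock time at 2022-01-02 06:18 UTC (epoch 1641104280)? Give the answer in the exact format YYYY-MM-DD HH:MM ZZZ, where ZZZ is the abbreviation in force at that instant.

2022-01-02 14:18 PCL

Query: 2022-01-02 06:18 UTC
Rule 4/4 (PCL, +08:00): 2021-12-07 01:36 UTC ≤ query < +∞
6·60 + 18 + 480 = 858 min
858 = 0·1440 + 858; 858 = 14·60 + 18 → 14:18, same day
→ 2022-01-02 14:18 PCL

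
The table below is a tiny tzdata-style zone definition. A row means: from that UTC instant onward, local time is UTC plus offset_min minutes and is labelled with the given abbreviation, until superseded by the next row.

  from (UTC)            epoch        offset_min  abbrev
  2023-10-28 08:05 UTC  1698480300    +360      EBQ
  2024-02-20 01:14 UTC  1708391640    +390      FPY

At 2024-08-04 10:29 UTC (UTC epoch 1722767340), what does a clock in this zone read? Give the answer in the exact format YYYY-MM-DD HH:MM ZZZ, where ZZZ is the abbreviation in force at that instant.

2024-08-04 16:59 FPY

Query: 2024-08-04 10:29 UTC
Rule 2/2 (FPY, +06:30): 2024-02-20 01:14 UTC ≤ query < +∞
10·60 + 29 + 390 = 1019 min
1019 = 0·1440 + 1019; 1019 = 16·60 + 59 → 16:59, same day
→ 2024-08-04 16:59 FPY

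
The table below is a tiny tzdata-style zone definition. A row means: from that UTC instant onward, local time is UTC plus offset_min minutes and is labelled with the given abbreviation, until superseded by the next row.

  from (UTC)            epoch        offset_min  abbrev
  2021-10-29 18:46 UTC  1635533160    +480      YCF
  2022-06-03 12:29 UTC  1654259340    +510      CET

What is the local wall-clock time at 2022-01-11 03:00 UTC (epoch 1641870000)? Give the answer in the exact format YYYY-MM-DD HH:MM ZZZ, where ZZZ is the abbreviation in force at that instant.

2022-01-11 11:00 YCF

Query: 2022-01-11 03:00 UTC
Rule 1/2 (YCF, +08:00): 2021-10-29 18:46 UTC ≤ query < 2022-06-03 12:29 UTC
3·60 + 0 + 480 = 660 min
660 = 0·1440 + 660; 660 = 11·60 + 0 → 11:00, same day
→ 2022-01-11 11:00 YCF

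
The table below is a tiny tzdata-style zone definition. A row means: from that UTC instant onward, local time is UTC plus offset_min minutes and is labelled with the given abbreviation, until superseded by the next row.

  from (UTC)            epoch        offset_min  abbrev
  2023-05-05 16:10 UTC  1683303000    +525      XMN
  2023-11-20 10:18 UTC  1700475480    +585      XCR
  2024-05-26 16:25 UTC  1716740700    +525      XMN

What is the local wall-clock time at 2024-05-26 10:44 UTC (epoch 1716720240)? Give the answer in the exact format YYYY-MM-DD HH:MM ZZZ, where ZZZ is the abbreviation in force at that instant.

2024-05-26 20:29 XCR

Query: 2024-05-26 10:44 UTC
Rule 2/3 (XCR, +09:45): 2023-11-20 10:18 UTC ≤ query < 2024-05-26 16:25 UTC
10·60 + 44 + 585 = 1229 min
1229 = 0·1440 + 1229; 1229 = 20·60 + 29 → 20:29, same day
→ 2024-05-26 20:29 XCR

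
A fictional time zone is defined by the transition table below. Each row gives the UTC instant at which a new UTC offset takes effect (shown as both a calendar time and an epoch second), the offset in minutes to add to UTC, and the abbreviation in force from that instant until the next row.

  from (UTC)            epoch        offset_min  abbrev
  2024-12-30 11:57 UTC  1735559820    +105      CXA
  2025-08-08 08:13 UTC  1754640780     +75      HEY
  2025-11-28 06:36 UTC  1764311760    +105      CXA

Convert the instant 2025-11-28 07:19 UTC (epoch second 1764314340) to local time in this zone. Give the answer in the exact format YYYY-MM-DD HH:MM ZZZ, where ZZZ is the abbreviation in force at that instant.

2025-11-28 09:04 CXA

Query: 2025-11-28 07:19 UTC
Rule 3/3 (CXA, +01:45): 2025-11-28 06:36 UTC ≤ query < +∞
7·60 + 19 + 105 = 544 min
544 = 0·1440 + 544; 544 = 9·60 + 4 → 09:04, same day
→ 2025-11-28 09:04 CXA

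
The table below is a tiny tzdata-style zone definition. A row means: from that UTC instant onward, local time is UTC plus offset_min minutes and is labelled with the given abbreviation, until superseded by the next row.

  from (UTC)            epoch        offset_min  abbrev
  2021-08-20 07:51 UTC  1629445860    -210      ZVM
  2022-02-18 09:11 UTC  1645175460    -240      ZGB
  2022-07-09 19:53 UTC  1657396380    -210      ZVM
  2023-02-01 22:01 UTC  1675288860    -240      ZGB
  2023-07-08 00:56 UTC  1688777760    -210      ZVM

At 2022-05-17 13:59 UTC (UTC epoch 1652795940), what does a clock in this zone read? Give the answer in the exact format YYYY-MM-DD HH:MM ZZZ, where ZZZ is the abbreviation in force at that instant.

Query: 2022-05-17 13:59 UTC
Rule 2/5 (ZGB, -04:00): 2022-02-18 09:11 UTC ≤ query < 2022-07-09 19:53 UTC
13·60 + 59 - 240 = 599 min
599 = 0·1440 + 599; 599 = 9·60 + 59 → 09:59, same day
→ 2022-05-17 09:59 ZGB

2022-05-17 09:59 ZGB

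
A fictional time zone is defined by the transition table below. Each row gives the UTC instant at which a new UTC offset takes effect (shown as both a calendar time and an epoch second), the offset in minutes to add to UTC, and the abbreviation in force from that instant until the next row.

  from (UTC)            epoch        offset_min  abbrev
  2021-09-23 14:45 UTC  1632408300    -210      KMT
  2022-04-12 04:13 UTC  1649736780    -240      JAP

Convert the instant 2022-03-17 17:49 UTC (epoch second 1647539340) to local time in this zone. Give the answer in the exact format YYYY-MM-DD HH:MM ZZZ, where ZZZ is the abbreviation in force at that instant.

2022-03-17 14:19 KMT

Query: 2022-03-17 17:49 UTC
Rule 1/2 (KMT, -03:30): 2021-09-23 14:45 UTC ≤ query < 2022-04-12 04:13 UTC
17·60 + 49 - 210 = 859 min
859 = 0·1440 + 859; 859 = 14·60 + 19 → 14:19, same day
→ 2022-03-17 14:19 KMT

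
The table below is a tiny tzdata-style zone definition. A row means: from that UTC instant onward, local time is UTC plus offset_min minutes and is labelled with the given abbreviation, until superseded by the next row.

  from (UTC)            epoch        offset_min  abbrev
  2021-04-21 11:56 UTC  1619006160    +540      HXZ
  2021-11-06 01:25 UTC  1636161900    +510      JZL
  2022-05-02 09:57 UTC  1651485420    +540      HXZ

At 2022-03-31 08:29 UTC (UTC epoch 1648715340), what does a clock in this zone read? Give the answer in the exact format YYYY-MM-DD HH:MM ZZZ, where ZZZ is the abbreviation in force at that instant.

Query: 2022-03-31 08:29 UTC
Rule 2/3 (JZL, +08:30): 2021-11-06 01:25 UTC ≤ query < 2022-05-02 09:57 UTC
8·60 + 29 + 510 = 1019 min
1019 = 0·1440 + 1019; 1019 = 16·60 + 59 → 16:59, same day
→ 2022-03-31 16:59 JZL

2022-03-31 16:59 JZL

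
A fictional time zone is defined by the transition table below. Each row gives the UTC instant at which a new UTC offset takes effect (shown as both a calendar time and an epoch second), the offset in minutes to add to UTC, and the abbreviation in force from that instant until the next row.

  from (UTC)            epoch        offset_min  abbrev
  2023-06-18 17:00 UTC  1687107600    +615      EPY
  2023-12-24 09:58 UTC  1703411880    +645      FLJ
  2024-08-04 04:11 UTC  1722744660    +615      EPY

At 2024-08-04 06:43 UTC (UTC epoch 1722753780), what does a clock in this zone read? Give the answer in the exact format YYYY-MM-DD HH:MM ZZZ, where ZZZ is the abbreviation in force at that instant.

Query: 2024-08-04 06:43 UTC
Rule 3/3 (EPY, +10:15): 2024-08-04 04:11 UTC ≤ query < +∞
6·60 + 43 + 615 = 1018 min
1018 = 0·1440 + 1018; 1018 = 16·60 + 58 → 16:58, same day
→ 2024-08-04 16:58 EPY

2024-08-04 16:58 EPY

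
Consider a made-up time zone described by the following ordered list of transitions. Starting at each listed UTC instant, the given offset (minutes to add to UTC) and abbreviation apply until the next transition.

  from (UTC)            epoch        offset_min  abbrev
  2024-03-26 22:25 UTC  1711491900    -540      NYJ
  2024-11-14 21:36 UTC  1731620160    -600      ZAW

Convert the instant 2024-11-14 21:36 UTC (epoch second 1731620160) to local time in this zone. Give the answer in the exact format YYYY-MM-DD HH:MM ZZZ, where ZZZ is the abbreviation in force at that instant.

Query: 2024-11-14 21:36 UTC
Rule 2/2 (ZAW, -10:00): 2024-11-14 21:36 UTC ≤ query < +∞
21·60 + 36 - 600 = 696 min
696 = 0·1440 + 696; 696 = 11·60 + 36 → 11:36, same day
→ 2024-11-14 11:36 ZAW

2024-11-14 11:36 ZAW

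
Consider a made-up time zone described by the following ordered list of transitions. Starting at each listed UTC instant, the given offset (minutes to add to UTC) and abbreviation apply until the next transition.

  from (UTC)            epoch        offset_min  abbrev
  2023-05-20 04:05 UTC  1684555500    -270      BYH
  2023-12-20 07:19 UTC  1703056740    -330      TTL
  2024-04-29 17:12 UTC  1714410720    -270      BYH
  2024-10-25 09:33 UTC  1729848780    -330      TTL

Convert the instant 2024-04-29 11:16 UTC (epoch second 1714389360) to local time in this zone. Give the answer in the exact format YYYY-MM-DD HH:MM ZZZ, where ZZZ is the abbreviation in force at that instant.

Query: 2024-04-29 11:16 UTC
Rule 2/4 (TTL, -05:30): 2023-12-20 07:19 UTC ≤ query < 2024-04-29 17:12 UTC
11·60 + 16 - 330 = 346 min
346 = 0·1440 + 346; 346 = 5·60 + 46 → 05:46, same day
→ 2024-04-29 05:46 TTL

2024-04-29 05:46 TTL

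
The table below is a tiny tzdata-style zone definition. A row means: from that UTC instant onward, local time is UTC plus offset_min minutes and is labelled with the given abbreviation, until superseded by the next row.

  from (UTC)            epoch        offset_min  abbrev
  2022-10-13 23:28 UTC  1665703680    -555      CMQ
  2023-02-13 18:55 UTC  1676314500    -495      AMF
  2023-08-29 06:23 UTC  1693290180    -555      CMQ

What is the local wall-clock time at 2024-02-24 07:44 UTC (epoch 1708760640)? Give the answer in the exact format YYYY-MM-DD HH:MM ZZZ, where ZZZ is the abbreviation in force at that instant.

Query: 2024-02-24 07:44 UTC
Rule 3/3 (CMQ, -09:15): 2023-08-29 06:23 UTC ≤ query < +∞
7·60 + 44 - 555 = -91 min
-91 = -1·1440 + 1349; 1349 = 22·60 + 29 → 22:29, 2024-02-24 - 1 day = 2024-02-23
→ 2024-02-23 22:29 CMQ

2024-02-23 22:29 CMQ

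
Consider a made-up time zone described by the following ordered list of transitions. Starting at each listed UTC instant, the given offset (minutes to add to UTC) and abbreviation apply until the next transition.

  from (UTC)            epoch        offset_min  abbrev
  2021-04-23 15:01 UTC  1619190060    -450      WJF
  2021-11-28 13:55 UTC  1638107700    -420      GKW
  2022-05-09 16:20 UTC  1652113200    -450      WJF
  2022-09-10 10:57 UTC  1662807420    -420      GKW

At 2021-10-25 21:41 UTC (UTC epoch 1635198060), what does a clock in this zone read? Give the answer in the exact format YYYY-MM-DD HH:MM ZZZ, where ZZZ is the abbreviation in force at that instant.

2021-10-25 14:11 WJF

Query: 2021-10-25 21:41 UTC
Rule 1/4 (WJF, -07:30): 2021-04-23 15:01 UTC ≤ query < 2021-11-28 13:55 UTC
21·60 + 41 - 450 = 851 min
851 = 0·1440 + 851; 851 = 14·60 + 11 → 14:11, same day
→ 2021-10-25 14:11 WJF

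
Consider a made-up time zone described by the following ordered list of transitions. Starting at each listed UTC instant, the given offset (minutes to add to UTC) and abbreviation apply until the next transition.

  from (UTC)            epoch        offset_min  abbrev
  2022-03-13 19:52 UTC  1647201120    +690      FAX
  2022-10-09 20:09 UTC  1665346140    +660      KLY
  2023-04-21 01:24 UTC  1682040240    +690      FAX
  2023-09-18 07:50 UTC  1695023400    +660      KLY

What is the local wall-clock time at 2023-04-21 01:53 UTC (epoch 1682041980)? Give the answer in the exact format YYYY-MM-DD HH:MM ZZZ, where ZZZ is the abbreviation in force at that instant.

Query: 2023-04-21 01:53 UTC
Rule 3/4 (FAX, +11:30): 2023-04-21 01:24 UTC ≤ query < 2023-09-18 07:50 UTC
1·60 + 53 + 690 = 803 min
803 = 0·1440 + 803; 803 = 13·60 + 23 → 13:23, same day
→ 2023-04-21 13:23 FAX

2023-04-21 13:23 FAX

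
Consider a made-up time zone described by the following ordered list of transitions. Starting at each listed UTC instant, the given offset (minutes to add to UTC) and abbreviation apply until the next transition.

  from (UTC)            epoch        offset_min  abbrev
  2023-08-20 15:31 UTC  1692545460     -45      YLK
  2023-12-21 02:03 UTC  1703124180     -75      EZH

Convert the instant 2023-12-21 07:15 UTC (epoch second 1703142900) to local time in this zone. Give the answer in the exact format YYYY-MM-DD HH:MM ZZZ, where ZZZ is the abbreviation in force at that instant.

Query: 2023-12-21 07:15 UTC
Rule 2/2 (EZH, -01:15): 2023-12-21 02:03 UTC ≤ query < +∞
7·60 + 15 - 75 = 360 min
360 = 0·1440 + 360; 360 = 6·60 + 0 → 06:00, same day
→ 2023-12-21 06:00 EZH

2023-12-21 06:00 EZH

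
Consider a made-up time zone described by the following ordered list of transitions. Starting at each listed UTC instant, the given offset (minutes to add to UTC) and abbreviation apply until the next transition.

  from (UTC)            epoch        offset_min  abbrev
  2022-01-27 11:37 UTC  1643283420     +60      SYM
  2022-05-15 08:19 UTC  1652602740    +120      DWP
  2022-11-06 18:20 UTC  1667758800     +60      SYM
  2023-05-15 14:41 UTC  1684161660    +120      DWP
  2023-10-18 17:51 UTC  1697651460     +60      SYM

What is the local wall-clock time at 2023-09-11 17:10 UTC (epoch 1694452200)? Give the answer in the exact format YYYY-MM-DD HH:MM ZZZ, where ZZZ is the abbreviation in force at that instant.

2023-09-11 19:10 DWP

Query: 2023-09-11 17:10 UTC
Rule 4/5 (DWP, +02:00): 2023-05-15 14:41 UTC ≤ query < 2023-10-18 17:51 UTC
17·60 + 10 + 120 = 1150 min
1150 = 0·1440 + 1150; 1150 = 19·60 + 10 → 19:10, same day
→ 2023-09-11 19:10 DWP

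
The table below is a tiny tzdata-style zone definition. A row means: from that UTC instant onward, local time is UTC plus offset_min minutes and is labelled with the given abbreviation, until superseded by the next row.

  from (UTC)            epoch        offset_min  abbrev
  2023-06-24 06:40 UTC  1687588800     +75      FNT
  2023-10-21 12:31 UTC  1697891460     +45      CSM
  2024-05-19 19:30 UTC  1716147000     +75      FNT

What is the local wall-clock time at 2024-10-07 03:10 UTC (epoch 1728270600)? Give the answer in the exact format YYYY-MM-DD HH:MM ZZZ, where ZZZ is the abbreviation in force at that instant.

Query: 2024-10-07 03:10 UTC
Rule 3/3 (FNT, +01:15): 2024-05-19 19:30 UTC ≤ query < +∞
3·60 + 10 + 75 = 265 min
265 = 0·1440 + 265; 265 = 4·60 + 25 → 04:25, same day
→ 2024-10-07 04:25 FNT

2024-10-07 04:25 FNT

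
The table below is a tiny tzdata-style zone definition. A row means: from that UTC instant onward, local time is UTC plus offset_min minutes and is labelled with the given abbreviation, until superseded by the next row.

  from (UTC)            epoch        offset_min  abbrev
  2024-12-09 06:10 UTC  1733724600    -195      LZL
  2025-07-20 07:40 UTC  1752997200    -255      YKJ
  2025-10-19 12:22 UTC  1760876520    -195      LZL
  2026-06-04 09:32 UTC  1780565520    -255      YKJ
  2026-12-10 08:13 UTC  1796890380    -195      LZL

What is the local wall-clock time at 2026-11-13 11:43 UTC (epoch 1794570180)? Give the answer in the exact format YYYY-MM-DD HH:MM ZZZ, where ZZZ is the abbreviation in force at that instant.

2026-11-13 07:28 YKJ

Query: 2026-11-13 11:43 UTC
Rule 4/5 (YKJ, -04:15): 2026-06-04 09:32 UTC ≤ query < 2026-12-10 08:13 UTC
11·60 + 43 - 255 = 448 min
448 = 0·1440 + 448; 448 = 7·60 + 28 → 07:28, same day
→ 2026-11-13 07:28 YKJ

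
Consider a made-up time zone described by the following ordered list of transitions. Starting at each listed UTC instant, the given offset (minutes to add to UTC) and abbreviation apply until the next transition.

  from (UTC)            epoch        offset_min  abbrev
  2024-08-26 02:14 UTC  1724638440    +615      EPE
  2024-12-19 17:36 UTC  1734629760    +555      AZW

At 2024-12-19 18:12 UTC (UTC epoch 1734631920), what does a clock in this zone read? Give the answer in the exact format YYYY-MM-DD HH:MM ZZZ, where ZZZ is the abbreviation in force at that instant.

2024-12-20 03:27 AZW

Query: 2024-12-19 18:12 UTC
Rule 2/2 (AZW, +09:15): 2024-12-19 17:36 UTC ≤ query < +∞
18·60 + 12 + 555 = 1647 min
1647 = 1·1440 + 207; 207 = 3·60 + 27 → 03:27, 2024-12-19 + 1 day = 2024-12-20
→ 2024-12-20 03:27 AZW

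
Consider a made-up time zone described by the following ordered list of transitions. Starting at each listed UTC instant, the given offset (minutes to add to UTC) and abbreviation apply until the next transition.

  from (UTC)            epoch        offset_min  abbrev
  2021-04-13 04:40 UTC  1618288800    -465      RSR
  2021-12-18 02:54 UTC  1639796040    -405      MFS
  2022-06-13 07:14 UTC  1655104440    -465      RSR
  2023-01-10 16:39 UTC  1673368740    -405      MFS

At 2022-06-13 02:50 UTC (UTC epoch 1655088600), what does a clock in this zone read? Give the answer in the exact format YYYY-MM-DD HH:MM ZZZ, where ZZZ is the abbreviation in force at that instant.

2022-06-12 20:05 MFS

Query: 2022-06-13 02:50 UTC
Rule 2/4 (MFS, -06:45): 2021-12-18 02:54 UTC ≤ query < 2022-06-13 07:14 UTC
2·60 + 50 - 405 = -235 min
-235 = -1·1440 + 1205; 1205 = 20·60 + 5 → 20:05, 2022-06-13 - 1 day = 2022-06-12
→ 2022-06-12 20:05 MFS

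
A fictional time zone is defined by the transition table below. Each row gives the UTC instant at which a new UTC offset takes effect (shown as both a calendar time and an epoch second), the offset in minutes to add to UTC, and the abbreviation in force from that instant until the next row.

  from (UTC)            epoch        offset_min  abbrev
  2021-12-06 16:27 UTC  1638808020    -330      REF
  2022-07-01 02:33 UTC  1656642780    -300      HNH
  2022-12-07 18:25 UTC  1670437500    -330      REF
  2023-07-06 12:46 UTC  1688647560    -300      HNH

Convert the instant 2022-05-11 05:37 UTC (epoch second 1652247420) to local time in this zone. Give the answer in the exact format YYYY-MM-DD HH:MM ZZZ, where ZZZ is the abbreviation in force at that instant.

2022-05-11 00:07 REF

Query: 2022-05-11 05:37 UTC
Rule 1/4 (REF, -05:30): 2021-12-06 16:27 UTC ≤ query < 2022-07-01 02:33 UTC
5·60 + 37 - 330 = 7 min
7 = 0·1440 + 7; 7 = 0·60 + 7 → 00:07, same day
→ 2022-05-11 00:07 REF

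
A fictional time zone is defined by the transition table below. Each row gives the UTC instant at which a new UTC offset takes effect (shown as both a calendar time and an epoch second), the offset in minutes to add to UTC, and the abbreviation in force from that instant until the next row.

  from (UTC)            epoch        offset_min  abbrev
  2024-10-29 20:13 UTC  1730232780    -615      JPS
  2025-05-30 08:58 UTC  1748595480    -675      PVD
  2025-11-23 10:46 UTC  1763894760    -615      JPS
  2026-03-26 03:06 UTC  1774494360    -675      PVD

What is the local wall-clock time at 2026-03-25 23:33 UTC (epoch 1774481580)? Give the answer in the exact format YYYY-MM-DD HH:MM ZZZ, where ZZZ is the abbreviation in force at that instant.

Query: 2026-03-25 23:33 UTC
Rule 3/4 (JPS, -10:15): 2025-11-23 10:46 UTC ≤ query < 2026-03-26 03:06 UTC
23·60 + 33 - 615 = 798 min
798 = 0·1440 + 798; 798 = 13·60 + 18 → 13:18, same day
→ 2026-03-25 13:18 JPS

2026-03-25 13:18 JPS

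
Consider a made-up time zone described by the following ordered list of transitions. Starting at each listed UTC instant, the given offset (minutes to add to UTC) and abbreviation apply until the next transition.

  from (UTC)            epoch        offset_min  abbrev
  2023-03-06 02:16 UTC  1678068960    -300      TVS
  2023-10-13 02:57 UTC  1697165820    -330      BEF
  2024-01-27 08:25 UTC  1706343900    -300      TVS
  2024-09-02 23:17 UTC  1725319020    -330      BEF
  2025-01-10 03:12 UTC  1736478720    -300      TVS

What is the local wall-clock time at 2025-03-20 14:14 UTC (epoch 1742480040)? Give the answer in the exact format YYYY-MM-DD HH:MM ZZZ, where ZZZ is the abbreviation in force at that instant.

2025-03-20 09:14 TVS

Query: 2025-03-20 14:14 UTC
Rule 5/5 (TVS, -05:00): 2025-01-10 03:12 UTC ≤ query < +∞
14·60 + 14 - 300 = 554 min
554 = 0·1440 + 554; 554 = 9·60 + 14 → 09:14, same day
→ 2025-03-20 09:14 TVS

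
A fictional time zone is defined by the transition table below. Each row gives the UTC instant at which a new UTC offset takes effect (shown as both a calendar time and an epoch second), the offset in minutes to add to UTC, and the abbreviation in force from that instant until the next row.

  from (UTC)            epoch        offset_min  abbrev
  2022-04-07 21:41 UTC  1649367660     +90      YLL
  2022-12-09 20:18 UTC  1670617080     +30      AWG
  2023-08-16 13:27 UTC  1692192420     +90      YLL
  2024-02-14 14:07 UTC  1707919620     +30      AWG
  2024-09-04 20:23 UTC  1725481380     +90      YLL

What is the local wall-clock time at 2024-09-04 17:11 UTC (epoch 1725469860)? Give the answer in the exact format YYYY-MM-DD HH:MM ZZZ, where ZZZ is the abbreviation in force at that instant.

2024-09-04 17:41 AWG

Query: 2024-09-04 17:11 UTC
Rule 4/5 (AWG, +00:30): 2024-02-14 14:07 UTC ≤ query < 2024-09-04 20:23 UTC
17·60 + 11 + 30 = 1061 min
1061 = 0·1440 + 1061; 1061 = 17·60 + 41 → 17:41, same day
→ 2024-09-04 17:41 AWG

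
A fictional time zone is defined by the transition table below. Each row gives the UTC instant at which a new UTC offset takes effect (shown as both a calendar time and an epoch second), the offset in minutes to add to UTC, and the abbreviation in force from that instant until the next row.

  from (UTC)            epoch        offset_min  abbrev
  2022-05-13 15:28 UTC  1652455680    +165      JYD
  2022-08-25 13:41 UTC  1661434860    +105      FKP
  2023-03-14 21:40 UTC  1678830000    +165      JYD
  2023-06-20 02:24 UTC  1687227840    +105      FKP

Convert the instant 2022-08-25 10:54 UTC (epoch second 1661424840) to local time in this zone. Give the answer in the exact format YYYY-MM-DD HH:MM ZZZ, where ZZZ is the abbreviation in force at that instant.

Query: 2022-08-25 10:54 UTC
Rule 1/4 (JYD, +02:45): 2022-05-13 15:28 UTC ≤ query < 2022-08-25 13:41 UTC
10·60 + 54 + 165 = 819 min
819 = 0·1440 + 819; 819 = 13·60 + 39 → 13:39, same day
→ 2022-08-25 13:39 JYD

2022-08-25 13:39 JYD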